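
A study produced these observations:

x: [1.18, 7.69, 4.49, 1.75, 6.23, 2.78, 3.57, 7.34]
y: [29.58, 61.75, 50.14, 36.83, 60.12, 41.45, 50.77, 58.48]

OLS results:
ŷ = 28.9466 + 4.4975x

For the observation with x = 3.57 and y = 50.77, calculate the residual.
Residual = 5.7673

The residual is the difference between the actual value and the predicted value:

Residual = y - ŷ

Step 1: Calculate predicted value
ŷ = 28.9466 + 4.4975 × 3.57
ŷ = 45.0027

Step 2: Calculate residual
Residual = 50.77 - 45.0027
Residual = 5.7673

Interpretation: the model underestimates the actual value by 5.7673 at this point (positive residual → observation lies above the fitted line).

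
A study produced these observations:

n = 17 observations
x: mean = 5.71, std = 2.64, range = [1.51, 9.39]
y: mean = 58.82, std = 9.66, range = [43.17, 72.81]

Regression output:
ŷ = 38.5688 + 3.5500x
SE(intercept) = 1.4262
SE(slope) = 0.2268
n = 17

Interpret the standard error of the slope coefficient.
SE(slope) = 0.2268 measures the uncertainty in the estimated slope. The coefficient is estimated precisely (SE/|β̂₁| = 6.4%).

SE(β̂₁) = 0.2268 says: if we drew many samples of n = 17 from the same population and refit each time, the fitted slopes would scatter with a standard deviation of roughly 0.2268 around the true β₁.

Relative precision:
- SE / |β̂₁| = 0.2268 / 3.5500 = 6.4%
- Rule of thumb (under 20%: precise; 20% to under 50%: moderately precise; 50% or more: imprecise) → precise

Link to interval estimation: a confidence interval for β₁ is β̂₁ ± t* × 0.2268, so SE sets the half-width per unit of t*.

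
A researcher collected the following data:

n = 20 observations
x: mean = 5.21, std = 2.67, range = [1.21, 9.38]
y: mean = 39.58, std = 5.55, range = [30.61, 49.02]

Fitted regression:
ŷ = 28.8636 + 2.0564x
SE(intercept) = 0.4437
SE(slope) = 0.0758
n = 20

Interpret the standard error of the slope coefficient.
SE(β̂₁) = 0.0758 is the estimated standard deviation of the slope estimate across repeated samples; relative to β̂₁ = 2.0564 that is 3.7%, a precise estimate.

SE(β̂₁) = 0.0758 says: if we drew many samples of n = 20 from the same population and refit each time, the fitted slopes would scatter with a standard deviation of roughly 0.0758 around the true β₁.

Relative precision:
- SE / |β̂₁| = 0.0758 / 2.0564 = 3.7%
- Rule of thumb (under 20%: precise; 20% to under 50%: moderately precise; 50% or more: imprecise) → precise

Rough 95% range (±2 SE): 2.0564 ± 0.1516 → (1.9048, 2.2080).

What drives SE(β̂₁): wider spread of x values → smaller SE; larger n (here n = 20) → smaller SE; more residual scatter → larger SE.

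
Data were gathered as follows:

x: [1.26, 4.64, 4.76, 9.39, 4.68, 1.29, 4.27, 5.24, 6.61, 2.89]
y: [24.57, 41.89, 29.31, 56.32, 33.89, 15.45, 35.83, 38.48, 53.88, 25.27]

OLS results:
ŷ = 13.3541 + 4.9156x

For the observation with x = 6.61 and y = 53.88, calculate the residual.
Residual = 8.0338

The residual is the difference between the actual value and the predicted value:

Residual = y - ŷ

Step 1: Calculate predicted value
ŷ = 13.3541 + 4.9156 × 6.61
ŷ = 45.8462

Step 2: Calculate residual
Residual = 53.88 - 45.8462
Residual = 8.0338

Sign check: y > ŷ, so the point is above the line and the fit underestimates here.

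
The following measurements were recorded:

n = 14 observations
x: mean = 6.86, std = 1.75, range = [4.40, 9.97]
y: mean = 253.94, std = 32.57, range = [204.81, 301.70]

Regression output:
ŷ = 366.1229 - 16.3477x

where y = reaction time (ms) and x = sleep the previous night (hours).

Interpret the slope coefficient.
On average, reaction time is about 16.3477 ms lower for every extra hour of sleep.

β₁ = -16.3477 is the change in predicted reaction time (ms) per additional hour of sleep.

Interpretation:
- Sleep up by 1 hour → predicted reaction time decreases by 16.3477 ms
- The effect is assumed constant over the observed range of x (linearity)

The intercept β₀ = 366.1229 is the predicted reaction time when sleep = 0; since the smallest observed x is 4.40, this is an extrapolation and mainly anchors the line.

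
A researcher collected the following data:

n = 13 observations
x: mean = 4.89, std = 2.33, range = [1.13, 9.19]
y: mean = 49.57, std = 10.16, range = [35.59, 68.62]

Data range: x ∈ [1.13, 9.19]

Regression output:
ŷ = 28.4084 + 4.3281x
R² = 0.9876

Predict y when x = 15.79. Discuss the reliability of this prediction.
ŷ = 96.7491, but this is extrapolation (above the data range [1.13, 9.19]) and may be unreliable.

Prediction calculation:
ŷ = 28.4084 + 4.3281 × 15.79
ŷ = 96.7491

Reliability:
- Data range: x ∈ [1.13, 9.19]
- Prediction point: x = 15.79 is 6.60 units above the observed range → this is EXTRAPOLATION, not interpolation

Why that matters here:
- R² describes fit only over the sampled x values; it says nothing about behaviour beyond them
- There are no observations near this x to validate the fitted line there

The R² = 0.9876 only validates the fit within [1.13, 9.19]; treat ŷ = 96.7491 with caution.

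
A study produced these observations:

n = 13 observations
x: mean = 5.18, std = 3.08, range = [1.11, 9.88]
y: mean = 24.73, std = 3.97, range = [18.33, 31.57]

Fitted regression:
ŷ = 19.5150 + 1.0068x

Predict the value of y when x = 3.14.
ŷ = 22.6764

x = 3.14 lies inside the observed range [1.11, 9.88], so the fitted equation applies directly:

ŷ = 19.5150 + 1.0068 × 3.14
ŷ = 19.5150 + 3.1614
ŷ = 22.6764

This is the fitted mean response at that x — an individual observation would come with a wider prediction interval.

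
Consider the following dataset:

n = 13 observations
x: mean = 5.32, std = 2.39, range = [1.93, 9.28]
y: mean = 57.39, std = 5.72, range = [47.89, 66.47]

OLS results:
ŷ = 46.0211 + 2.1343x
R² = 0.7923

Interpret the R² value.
R² = 0.7923 means 79.23% of the variation in y is explained by the linear relationship with x. This indicates a strong fit.

The coefficient of determination R² is the fraction of the total variation in y that the fitted line accounts for.

Here R² = 0.7923:
- Explained: 79.23% of the variation in y
- Unexplained (residual): 100% − 79.23% = 20.77%
- Rule of thumb (below 0.3 weak; 0.3 to below 0.7 moderate; 0.7 and above strong) → strong

Calculation: R² = 1 − (SS_res / SS_tot), where SS_res is the sum of squared residuals and SS_tot the total sum of squares.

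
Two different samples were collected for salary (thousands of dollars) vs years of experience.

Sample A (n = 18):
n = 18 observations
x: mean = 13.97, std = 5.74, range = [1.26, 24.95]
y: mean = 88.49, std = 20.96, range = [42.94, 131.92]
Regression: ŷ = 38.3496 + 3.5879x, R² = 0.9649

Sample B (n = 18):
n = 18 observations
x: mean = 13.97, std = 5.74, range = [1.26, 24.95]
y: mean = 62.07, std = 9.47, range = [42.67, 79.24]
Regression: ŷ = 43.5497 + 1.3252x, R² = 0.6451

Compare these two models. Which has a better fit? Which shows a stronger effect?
Model A has the better fit (R² = 0.9649 vs 0.6451). Model A shows the stronger effect (|β₁| = 3.5879 vs 1.3252).

Model Comparison:

Goodness of fit (R²):
- Model A: R² = 0.9649 → 96.49% of variance in salary explained
- Model B: R² = 0.6451 → 64.51% of variance in salary explained
- 0.9649 > 0.6451 → Model A has the better fit

Strength of effect — compare |β₁|:
- Model A: β₁ = 3.5879 → predicted salary rises 3.5879 thousand dollars per additional year of experience
- Model B: β₁ = 1.3252 → predicted salary rises 1.3252 thousand dollars per additional year of experience
- |3.5879| > |1.3252| → Model A shows the stronger marginal effect

Notes:
- A better fit (higher R²) doesn't necessarily mean a more important relationship.
- A steeper slope doesn't make a better model if the scatter around the line is large.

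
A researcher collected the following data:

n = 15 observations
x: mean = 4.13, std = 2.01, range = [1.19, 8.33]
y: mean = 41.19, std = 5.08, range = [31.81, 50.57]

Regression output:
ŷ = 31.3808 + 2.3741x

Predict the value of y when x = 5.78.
ŷ = 45.1031

Plug x = 5.78 into the fitted line:

ŷ = 31.3808 + 2.3741 × 5.78
ŷ = 31.3808 + 13.7223
ŷ = 45.1031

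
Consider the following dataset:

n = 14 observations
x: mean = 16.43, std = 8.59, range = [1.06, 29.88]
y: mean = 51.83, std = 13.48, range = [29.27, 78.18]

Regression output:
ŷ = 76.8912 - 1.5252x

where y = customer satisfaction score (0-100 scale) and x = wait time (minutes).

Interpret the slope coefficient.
For each additional minute of wait time, predicted satisfaction score decreases by approximately 1.5252 points.

The slope β₁ = -1.5252 gives the rate at which the fitted satisfaction score changes with wait time.

Interpretation:
- Wait time up by 1 minute → predicted satisfaction score decreases by 1.5252 points
- The effect is assumed constant over the observed range of x (linearity)

(β₀ = 76.8912 is the fitted value at x = 0 and is not part of the slope interpretation.)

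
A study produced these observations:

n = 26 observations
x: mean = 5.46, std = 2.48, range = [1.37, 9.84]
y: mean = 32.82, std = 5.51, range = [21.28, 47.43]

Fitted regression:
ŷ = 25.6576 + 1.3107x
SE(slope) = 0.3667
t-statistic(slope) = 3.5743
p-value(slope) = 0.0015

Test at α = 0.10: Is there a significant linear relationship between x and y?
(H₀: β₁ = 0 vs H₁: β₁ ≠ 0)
p-value = 0.0015 < α = 0.10, so we reject H₀. The relationship is significant.

Hypothesis test for the slope coefficient:

H₀: β₁ = 0 (no linear relationship)
H₁: β₁ ≠ 0 (linear relationship exists)

Test statistic: t = β̂₁ / SE(β̂₁) = 1.3107 / 0.3667 = 3.5743

With df = 24, the two-sided p-value for |t| = 3.5743 is 0.0015.

Decision rule: reject H₀ if p-value < α.
p-value = 0.0015 < α = 0.10 → reject H₀.

At α = 0.10 the data do provide convincing evidence of a nonzero slope.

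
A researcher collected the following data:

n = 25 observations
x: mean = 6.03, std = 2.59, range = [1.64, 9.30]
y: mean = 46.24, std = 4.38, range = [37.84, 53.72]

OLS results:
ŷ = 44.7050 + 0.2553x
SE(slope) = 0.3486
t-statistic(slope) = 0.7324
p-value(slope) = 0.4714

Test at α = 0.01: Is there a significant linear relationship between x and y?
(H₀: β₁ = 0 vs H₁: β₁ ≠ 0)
Since p-value = 0.4714 ≥ α = 0.01, fail to reject H₀ — the slope is not significantly different from 0.

Hypothesis test for the slope coefficient:

H₀: β₁ = 0 (no linear relationship)
H₁: β₁ ≠ 0 (linear relationship exists)

Test statistic: t = β̂₁ / SE(β̂₁) = 0.2553 / 0.3486 = 0.7324

With df = 23, the two-sided p-value for |t| = 0.7324 is 0.4714.

Decision rule: reject H₀ if p-value < α.
p-value = 0.4714 ≥ α = 0.01 → fail to reject H₀.

Conclusion: the linear association between x and y is not significant at the 1% level.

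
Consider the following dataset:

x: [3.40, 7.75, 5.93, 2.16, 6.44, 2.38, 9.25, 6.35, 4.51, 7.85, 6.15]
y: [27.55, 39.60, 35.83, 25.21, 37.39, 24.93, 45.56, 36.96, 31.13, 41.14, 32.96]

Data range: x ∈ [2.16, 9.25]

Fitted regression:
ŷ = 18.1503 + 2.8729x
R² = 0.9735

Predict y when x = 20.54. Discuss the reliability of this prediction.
ŷ = 77.1597, but this is extrapolation (above the data range [2.16, 9.25]) and may be unreliable.

Prediction calculation:
ŷ = 18.1503 + 2.8729 × 20.54
ŷ = 77.1597

Reliability:
- Data range: x ∈ [2.16, 9.25]
- Prediction point: x = 20.54 is 11.29 units above the observed range → this is EXTRAPOLATION, not interpolation

Why that matters here:
- There are no observations near this x to validate the fitted line there
- The linear relationship may not hold outside the observed range

The R² = 0.9735 only validates the fit within [2.16, 9.25]; treat ŷ = 77.1597 with caution.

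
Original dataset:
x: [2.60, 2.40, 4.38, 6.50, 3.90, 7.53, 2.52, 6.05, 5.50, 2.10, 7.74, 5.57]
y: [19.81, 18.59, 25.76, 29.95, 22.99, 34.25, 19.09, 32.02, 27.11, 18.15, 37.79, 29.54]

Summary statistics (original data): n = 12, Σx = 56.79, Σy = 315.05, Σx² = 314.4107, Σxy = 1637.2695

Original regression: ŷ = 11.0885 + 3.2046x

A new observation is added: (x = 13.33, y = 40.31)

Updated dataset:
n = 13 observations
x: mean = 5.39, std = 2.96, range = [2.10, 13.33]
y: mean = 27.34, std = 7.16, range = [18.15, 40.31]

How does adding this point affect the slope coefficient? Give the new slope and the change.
Adding the point moves β₁ from 3.2046 to 2.2641, i.e. it decreases by 0.9405 (-29.3%).

x = 13.33 lies well outside the original x-range [2.10, 7.74] (x̄ ≈ 4.73), so this observation has high leverage and can move the slope substantially.

Step 1: Update the sums with the new point (n goes from 12 to 13)
Σx  = 56.79 + 13.33 = 70.12
Σy  = 315.05 + 40.31 = 355.36
Σx² = 314.4107 + 13.33² = 314.4107 + 177.6889 = 492.0996
Σxy = 1637.2695 + 13.33×40.31 = 1637.2695 + 537.3323 = 2174.6018

Step 2: Recompute the slope with b₁ = (nΣxy − ΣxΣy) / (nΣx² − (Σx)²)
Numerator   = 13×2174.6018 − 70.12×355.36 = 28269.8234 − 24917.8432 = 3351.9802
Denominator = 13×492.0996 − 70.12² = 6397.2948 − 4916.8144 = 1480.4804
b₁(new) = 3351.9802 / 1480.4804 = 2.2641

(Same formula on the original sums: (12×1637.2695 − 56.79×315.05) / (12×314.4107 − 56.79²) = 1755.5445 / 547.8243 = 3.2046, matching the given fit.)

Step 3: Change in slope
Δβ₁ = 2.2641 − 3.2046 = -0.9405
Relative change = -0.9405 / 3.2046 × 100% = -29.3%
→ the slope decreases when the point is added.

A high-leverage point only changes the slope if it is off the original line; here y = 40.31 is below the original trend, so the slope decreases.
In practice: investigate whether it comes from the same population as the rest of the sample; examine leverage (hᵢ) and Cook's distance rather than deleting it automatically.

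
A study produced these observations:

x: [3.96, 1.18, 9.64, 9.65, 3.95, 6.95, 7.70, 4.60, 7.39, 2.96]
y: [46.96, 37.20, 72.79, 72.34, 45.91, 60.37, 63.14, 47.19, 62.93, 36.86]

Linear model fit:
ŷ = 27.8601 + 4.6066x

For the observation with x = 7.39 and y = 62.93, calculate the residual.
Residual = 1.0271

The residual is the difference between the actual value and the predicted value:

Residual = y - ŷ

Step 1: Calculate predicted value
ŷ = 27.8601 + 4.6066 × 7.39
ŷ = 61.9029

Step 2: Calculate residual
Residual = 62.93 - 61.9029
Residual = 1.0271

Interpretation: the model underestimates the actual value by 1.0271 at this point (positive residual → observation lies above the fitted line).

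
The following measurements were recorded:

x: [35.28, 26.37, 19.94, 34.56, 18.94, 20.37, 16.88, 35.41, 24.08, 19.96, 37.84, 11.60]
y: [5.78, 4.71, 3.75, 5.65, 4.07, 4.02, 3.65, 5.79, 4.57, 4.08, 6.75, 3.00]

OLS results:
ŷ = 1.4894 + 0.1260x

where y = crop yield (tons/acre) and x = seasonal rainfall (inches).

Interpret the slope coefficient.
An increase of one inch in rainfall is associated with a 0.1260 tons/acre increase in predicted crop yield.

β₁ = 0.1260 is the change in predicted crop yield (tons/acre) per additional inch of rainfall.

Interpretation:
- Rainfall up by 1 inch → predicted crop yield increases by 0.1260 tons/acre
- This is a linear approximation: the same per-unit change is assumed across the whole observed x range
- The sign (+) gives the direction; the magnitude 0.1260 gives the size of the effect per inch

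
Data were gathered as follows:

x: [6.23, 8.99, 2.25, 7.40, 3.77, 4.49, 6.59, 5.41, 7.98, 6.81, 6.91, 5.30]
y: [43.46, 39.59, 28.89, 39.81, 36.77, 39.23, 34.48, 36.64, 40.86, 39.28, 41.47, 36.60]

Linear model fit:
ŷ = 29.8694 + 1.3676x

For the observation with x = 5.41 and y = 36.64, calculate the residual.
Residual = -0.6281

The residual is the difference between the actual value and the predicted value:

Residual = y - ŷ

Step 1: Calculate predicted value
ŷ = 29.8694 + 1.3676 × 5.41
ŷ = 37.2681

Step 2: Calculate residual
Residual = 36.64 - 37.2681
Residual = -0.6281

Sign check: y < ŷ, so the point is below the line and the fit overestimates here.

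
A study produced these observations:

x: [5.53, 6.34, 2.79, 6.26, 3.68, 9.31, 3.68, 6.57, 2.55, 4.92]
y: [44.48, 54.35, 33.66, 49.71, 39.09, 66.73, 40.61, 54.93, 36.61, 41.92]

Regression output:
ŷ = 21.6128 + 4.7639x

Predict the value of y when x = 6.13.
ŷ = 50.8155

To predict y for x = 6.13, substitute into the regression equation:

ŷ = 21.6128 + 4.7639 × 6.13
ŷ = 21.6128 + 29.2027
ŷ = 50.8155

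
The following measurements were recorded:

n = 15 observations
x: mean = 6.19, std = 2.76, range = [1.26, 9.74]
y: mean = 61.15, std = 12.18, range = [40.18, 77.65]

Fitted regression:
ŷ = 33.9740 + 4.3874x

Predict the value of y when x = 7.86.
ŷ = 68.4590

To predict y for x = 7.86, substitute into the regression equation:

ŷ = 33.9740 + 4.3874 × 7.86
ŷ = 33.9740 + 34.4850
ŷ = 68.4590

This is a point prediction; actual observations scatter around it by roughly the residual standard deviation.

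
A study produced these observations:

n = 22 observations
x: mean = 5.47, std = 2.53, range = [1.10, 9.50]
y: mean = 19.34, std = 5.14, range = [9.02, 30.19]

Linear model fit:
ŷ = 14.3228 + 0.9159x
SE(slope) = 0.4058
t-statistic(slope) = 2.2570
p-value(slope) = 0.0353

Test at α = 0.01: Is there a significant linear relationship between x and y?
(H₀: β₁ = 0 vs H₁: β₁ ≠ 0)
p-value = 0.0353 ≥ α = 0.01, so we fail to reject H₀. The relationship is not significant.

Hypothesis test for the slope coefficient:

H₀: β₁ = 0 (no linear relationship)
H₁: β₁ ≠ 0 (linear relationship exists)

Test statistic: t = β̂₁ / SE(β̂₁) = 0.9159 / 0.4058 = 2.2570

With df = 20, the two-sided p-value for |t| = 2.2570 is 0.0353.

Decision rule: reject H₀ if p-value < α.
p-value = 0.0353 ≥ α = 0.01 → fail to reject H₀.

At α = 0.01 the data do not provide convincing evidence of a nonzero slope.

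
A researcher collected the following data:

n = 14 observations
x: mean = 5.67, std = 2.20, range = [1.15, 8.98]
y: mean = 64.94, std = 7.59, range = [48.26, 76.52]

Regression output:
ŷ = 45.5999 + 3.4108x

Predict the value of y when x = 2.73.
ŷ = 54.9114

x = 2.73 lies inside the observed range [1.15, 8.98], so the fitted equation applies directly:

ŷ = 45.5999 + 3.4108 × 2.73
ŷ = 45.5999 + 9.3115
ŷ = 54.9114

This is the fitted mean response at that x — an individual observation would come with a wider prediction interval.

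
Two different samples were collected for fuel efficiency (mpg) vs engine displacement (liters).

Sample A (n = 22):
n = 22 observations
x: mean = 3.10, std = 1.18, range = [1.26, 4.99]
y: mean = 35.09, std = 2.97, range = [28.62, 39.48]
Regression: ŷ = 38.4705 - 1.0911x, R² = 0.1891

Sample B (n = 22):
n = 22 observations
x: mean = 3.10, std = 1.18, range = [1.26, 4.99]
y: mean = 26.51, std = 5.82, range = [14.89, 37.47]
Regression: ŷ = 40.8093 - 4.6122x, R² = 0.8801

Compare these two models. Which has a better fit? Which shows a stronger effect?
Model B has the better fit (R² = 0.8801 vs 0.1891). Model B shows the stronger effect (|β₁| = 4.6122 vs 1.0911).

Model Comparison:

Which explains more variance? (R²)
- Model A: R² = 0.1891 → 18.91% of variance in fuel efficiency explained
- Model B: R² = 0.8801 → 88.01% of variance in fuel efficiency explained
- 0.8801 > 0.1891 → Model B has the better fit

Effect size (slope magnitude):
- Model A: β₁ = -1.0911 → predicted fuel efficiency falls 1.0911 mpg per additional liter of engine displacement
- Model B: β₁ = -4.6122 → predicted fuel efficiency falls 4.6122 mpg per additional liter of engine displacement
- |-1.0911| < |-4.6122| → Model B shows the stronger marginal effect

Note: A steeper slope doesn't make a better model if the scatter around the line is large.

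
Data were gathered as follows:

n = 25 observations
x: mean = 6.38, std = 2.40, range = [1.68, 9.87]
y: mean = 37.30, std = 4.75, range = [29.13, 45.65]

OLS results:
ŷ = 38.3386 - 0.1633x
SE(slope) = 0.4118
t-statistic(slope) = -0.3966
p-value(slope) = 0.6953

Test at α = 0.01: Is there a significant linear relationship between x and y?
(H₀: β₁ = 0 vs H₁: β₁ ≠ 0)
p-value = 0.6953 ≥ α = 0.01, so we fail to reject H₀. The relationship is not significant.

Hypothesis test for the slope coefficient:

H₀: β₁ = 0 (no linear relationship)
H₁: β₁ ≠ 0 (linear relationship exists)

Test statistic: t = β̂₁ / SE(β̂₁) = -0.1633 / 0.4118 = -0.3966

With df = 23, the two-sided p-value for |t| = 0.3966 is 0.6953.

Decision rule: reject H₀ if p-value < α.
p-value = 0.6953 ≥ α = 0.01 → fail to reject H₀.

There is not sufficient evidence at the 1% significance level to conclude that a linear relationship exists between x and y.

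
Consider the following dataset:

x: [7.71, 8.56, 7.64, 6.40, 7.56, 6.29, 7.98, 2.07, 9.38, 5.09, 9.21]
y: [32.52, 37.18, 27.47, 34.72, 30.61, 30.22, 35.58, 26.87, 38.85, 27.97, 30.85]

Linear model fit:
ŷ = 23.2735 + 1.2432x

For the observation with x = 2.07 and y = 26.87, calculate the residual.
Residual = 1.0231

The residual is the difference between the actual value and the predicted value:

Residual = y - ŷ

Step 1: Calculate predicted value
ŷ = 23.2735 + 1.2432 × 2.07
ŷ = 25.8469

Step 2: Calculate residual
Residual = 26.87 - 25.8469
Residual = 1.0231

The residual is positive, so the observed y = 26.87 sits above the regression line (the line underestimates it by 1.0231).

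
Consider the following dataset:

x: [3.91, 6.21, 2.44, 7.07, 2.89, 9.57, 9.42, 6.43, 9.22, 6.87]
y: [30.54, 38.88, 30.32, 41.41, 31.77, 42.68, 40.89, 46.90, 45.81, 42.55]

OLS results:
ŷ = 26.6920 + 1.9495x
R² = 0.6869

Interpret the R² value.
The model explains 68.69% of the variance in y (R² = 0.6869), leaving 31.31% unexplained; the fit is moderate.

The coefficient of determination R² is the fraction of the total variation in y that the fitted line accounts for.

Here R² = 0.6869:
- Explained: 68.69% of the variation in y
- Unexplained (residual): 100% − 68.69% = 31.31%
- Rule of thumb (below 0.3 weak; 0.3 to below 0.7 moderate; 0.7 and above strong) → moderate

Calculation: R² = 1 − (SS_res / SS_tot), where SS_res is the sum of squared residuals and SS_tot the total sum of squares.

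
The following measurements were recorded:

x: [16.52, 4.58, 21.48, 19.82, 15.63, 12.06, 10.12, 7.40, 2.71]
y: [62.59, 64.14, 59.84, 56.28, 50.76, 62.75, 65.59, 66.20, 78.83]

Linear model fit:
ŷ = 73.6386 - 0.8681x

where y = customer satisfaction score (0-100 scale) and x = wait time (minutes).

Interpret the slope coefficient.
For each additional minute of wait time, predicted satisfaction score decreases by approximately 0.8681 points.

β₁ = -0.8681 is the change in predicted satisfaction score (points) per additional minute of wait time.

Interpretation:
- Wait time up by 1 minute → predicted satisfaction score decreases by 0.8681 points
- The effect is assumed constant over the observed range of x (linearity)

(β₀ = 73.6386 is the fitted value at x = 0 and is not part of the slope interpretation.)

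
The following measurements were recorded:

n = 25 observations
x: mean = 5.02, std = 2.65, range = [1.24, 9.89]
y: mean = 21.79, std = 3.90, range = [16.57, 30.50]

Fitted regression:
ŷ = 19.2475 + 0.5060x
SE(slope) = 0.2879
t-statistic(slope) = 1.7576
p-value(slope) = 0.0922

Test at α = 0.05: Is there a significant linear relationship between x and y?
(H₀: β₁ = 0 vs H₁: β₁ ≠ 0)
Since p-value = 0.0922 ≥ α = 0.05, fail to reject H₀ — the slope is not significantly different from 0.

Hypothesis test for the slope coefficient:

H₀: β₁ = 0 (no linear relationship)
H₁: β₁ ≠ 0 (linear relationship exists)

Test statistic: t = β̂₁ / SE(β̂₁) = 0.5060 / 0.2879 = 1.7576

With df = 23, the two-sided p-value for |t| = 1.7576 is 0.0922.

Decision rule: reject H₀ if p-value < α.
p-value = 0.0922 ≥ α = 0.05 → fail to reject H₀.

Conclusion: the linear association between x and y is not significant at the 5% level.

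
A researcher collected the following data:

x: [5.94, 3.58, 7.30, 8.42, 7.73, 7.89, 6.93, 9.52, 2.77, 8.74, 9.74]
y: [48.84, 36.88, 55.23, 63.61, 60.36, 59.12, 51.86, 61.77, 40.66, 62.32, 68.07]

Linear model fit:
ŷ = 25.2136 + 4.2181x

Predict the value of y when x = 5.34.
ŷ = 47.7383

To predict y for x = 5.34, substitute into the regression equation:

ŷ = 25.2136 + 4.2181 × 5.34
ŷ = 25.2136 + 22.5247
ŷ = 47.7383

This is the fitted mean response at that x — an individual observation would come with a wider prediction interval.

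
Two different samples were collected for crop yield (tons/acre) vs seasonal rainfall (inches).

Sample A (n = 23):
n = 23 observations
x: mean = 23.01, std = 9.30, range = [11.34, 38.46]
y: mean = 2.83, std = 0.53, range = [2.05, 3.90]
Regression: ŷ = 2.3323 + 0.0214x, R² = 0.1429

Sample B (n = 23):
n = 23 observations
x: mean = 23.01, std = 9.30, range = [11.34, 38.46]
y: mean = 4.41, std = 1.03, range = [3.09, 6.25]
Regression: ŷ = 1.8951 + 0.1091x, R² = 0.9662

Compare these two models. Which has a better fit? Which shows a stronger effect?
Model B has the better fit (R² = 0.9662 vs 0.1429). Model B shows the stronger effect (|β₁| = 0.1091 vs 0.0214).

Model Comparison:

Which explains more variance? (R²)
- Model A: R² = 0.1429 → 14.29% of variance in crop yield explained
- Model B: R² = 0.9662 → 96.62% of variance in crop yield explained
- 0.9662 > 0.1429 → Model B has the better fit

Which has the larger per-inch effect? (|β₁|)
- Model A: β₁ = 0.0214 → predicted crop yield rises 0.0214 tons/acre per additional inch of rainfall
- Model B: β₁ = 0.1091 → predicted crop yield rises 0.1091 tons/acre per additional inch of rainfall
- |0.0214| < |0.1091| → Model B shows the stronger marginal effect

Note: R² measures how tightly points cluster around the line; β₁ measures how steep the line is — they answer different questions.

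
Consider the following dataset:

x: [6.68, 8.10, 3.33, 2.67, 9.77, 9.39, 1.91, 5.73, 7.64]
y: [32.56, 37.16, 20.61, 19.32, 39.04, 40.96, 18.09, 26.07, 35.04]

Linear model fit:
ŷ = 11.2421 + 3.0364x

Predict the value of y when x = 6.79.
ŷ = 31.8593

x = 6.79 lies inside the observed range [1.91, 9.77], so the fitted equation applies directly:

ŷ = 11.2421 + 3.0364 × 6.79
ŷ = 11.2421 + 20.6172
ŷ = 31.8593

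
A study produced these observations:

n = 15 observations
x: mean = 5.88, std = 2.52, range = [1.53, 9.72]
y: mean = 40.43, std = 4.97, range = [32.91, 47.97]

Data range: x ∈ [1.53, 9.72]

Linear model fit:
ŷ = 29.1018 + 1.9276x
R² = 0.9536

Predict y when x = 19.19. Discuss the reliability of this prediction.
ŷ = 66.0924, but this is extrapolation (above the data range [1.53, 9.72]) and may be unreliable.

Prediction calculation:
ŷ = 29.1018 + 1.9276 × 19.19
ŷ = 66.0924

Reliability:
- Data range: x ∈ [1.53, 9.72]
- Prediction point: x = 19.19 is 9.47 units above the observed range → this is EXTRAPOLATION, not interpolation

Why that matters here:
- R² describes fit only over the sampled x values; it says nothing about behaviour beyond them
- The standard error of prediction grows with (x − x̄)², and x = 19.19 is far from x̄ = 5.88

The R² = 0.9536 only validates the fit within [1.53, 9.72]; treat ŷ = 66.0924 with caution.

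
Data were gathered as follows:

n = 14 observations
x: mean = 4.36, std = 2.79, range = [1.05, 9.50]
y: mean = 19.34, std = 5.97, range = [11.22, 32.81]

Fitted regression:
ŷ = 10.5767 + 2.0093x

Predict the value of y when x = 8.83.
ŷ = 28.3188

Plug x = 8.83 into the fitted line:

ŷ = 10.5767 + 2.0093 × 8.83
ŷ = 10.5767 + 17.7421
ŷ = 28.3188

This is a point prediction; actual observations scatter around it by roughly the residual standard deviation.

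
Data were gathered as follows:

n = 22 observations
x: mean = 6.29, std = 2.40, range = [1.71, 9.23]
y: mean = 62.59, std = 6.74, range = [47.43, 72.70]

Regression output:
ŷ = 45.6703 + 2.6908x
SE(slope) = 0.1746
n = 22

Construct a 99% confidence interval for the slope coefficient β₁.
The 99% CI for β₁ is (2.1940, 3.1876)

Confidence interval for the slope:

The 99% CI for β₁ is: β̂₁ ± t*(α/2, n-2) × SE(β̂₁)

Step 1: Find critical t-value
- Confidence level = 0.99
- Degrees of freedom = n - 2 = 22 - 2 = 20
- t*(α/2, 20) = 2.8453

Step 2: Calculate margin of error
Margin = 2.8453 × 0.1746 = 0.4968

Step 3: Construct interval
CI = 2.6908 ± 0.4968
CI = (2.1940, 3.1876)

Interpretation: each one-unit increase in x is associated with a change in mean y of between 2.1940 and 3.1876, with 99% confidence.
Since 0 is outside the interval, a two-sided test at α = 0.01 would reject H₀: β₁ = 0.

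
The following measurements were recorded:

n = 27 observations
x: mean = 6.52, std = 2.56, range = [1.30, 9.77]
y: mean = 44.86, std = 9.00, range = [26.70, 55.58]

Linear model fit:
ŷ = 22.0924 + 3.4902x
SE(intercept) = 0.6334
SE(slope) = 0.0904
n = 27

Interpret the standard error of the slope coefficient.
SE(β̂₁) = 0.0904 is the estimated standard deviation of the slope estimate across repeated samples; relative to β̂₁ = 3.4902 that is 2.6%, a precise estimate.

What SE measures:
- The standard error quantifies the sampling variability of the coefficient estimate
- It is the estimated standard deviation of β̂₁ across hypothetical repeated samples of the same size
- Smaller SE → more precise estimate

Relative precision:
- SE / |β̂₁| = 0.0904 / 3.4902 = 2.6%
- Rule of thumb (under 20%: precise; 20% to under 50%: moderately precise; 50% or more: imprecise) → precise

Rough 95% range (±2 SE): 3.4902 ± 0.1808 → (3.3094, 3.6710).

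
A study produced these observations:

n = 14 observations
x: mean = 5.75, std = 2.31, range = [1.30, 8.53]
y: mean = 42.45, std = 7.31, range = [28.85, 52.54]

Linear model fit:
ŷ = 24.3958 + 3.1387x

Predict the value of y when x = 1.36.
ŷ = 28.6644

To predict y for x = 1.36, substitute into the regression equation:

ŷ = 24.3958 + 3.1387 × 1.36
ŷ = 24.3958 + 4.2686
ŷ = 28.6644

This is the fitted mean response at that x — an individual observation would come with a wider prediction interval.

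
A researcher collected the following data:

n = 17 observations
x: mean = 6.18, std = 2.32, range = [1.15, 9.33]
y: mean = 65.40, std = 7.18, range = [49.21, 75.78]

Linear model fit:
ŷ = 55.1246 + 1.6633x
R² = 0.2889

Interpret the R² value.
About 28.89% of the variability in y is accounted for by the regression on x (R² = 0.2889) — a weak linear fit.

R² (coefficient of determination) measures the proportion of variance in y explained by the regression model.

Here R² = 0.2889:
- Explained: 28.89% of the variation in y
- Unexplained (residual): 100% − 28.89% = 71.11%
- Rule of thumb (below 0.3 weak; 0.3 to below 0.7 moderate; 0.7 and above strong) → weak

Calculation: R² = 1 − (SS_res / SS_tot), where SS_res is the sum of squared residuals and SS_tot the total sum of squares.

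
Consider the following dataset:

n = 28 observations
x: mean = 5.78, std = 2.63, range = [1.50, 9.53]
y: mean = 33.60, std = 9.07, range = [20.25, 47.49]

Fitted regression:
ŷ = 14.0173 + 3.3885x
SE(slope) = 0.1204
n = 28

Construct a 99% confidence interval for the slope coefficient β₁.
The 99% CI for β₁ is (3.0539, 3.7231)

Confidence interval for the slope:

The 99% CI for β₁ is: β̂₁ ± t*(α/2, n-2) × SE(β̂₁)

Step 1: Find critical t-value
- Confidence level = 0.99
- Degrees of freedom = n - 2 = 28 - 2 = 26
- t*(α/2, 26) = 2.7787

Step 2: Calculate margin of error
Margin = 2.7787 × 0.1204 = 0.3346

Step 3: Construct interval
CI = 3.3885 ± 0.3346
CI = (3.0539, 3.7231)

Interpretation: We are 99% confident that the true slope β₁ lies between 3.0539 and 3.7231.
Both endpoints are positive, so the data support a genuinely positive slope at this confidence level.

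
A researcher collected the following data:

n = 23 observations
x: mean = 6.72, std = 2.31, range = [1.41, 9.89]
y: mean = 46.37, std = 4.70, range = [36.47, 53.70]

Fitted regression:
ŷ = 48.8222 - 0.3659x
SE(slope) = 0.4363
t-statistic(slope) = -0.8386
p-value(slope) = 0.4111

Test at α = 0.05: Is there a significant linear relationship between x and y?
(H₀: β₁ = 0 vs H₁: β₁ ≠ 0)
Fail to reject H₀: p-value = 0.4111 ≥ α = 0.05. The linear relationship is not significant at the 5% level.

Hypothesis test for the slope coefficient:

H₀: β₁ = 0 (no linear relationship)
H₁: β₁ ≠ 0 (linear relationship exists)

Test statistic: t = β̂₁ / SE(β̂₁) = -0.3659 / 0.4363 = -0.8386

p = 0.4111: how often a slope estimate this far from 0 (in SE units) would arise by chance if β₁ were truly 0.

Decision rule: reject H₀ if p-value < α.
p-value = 0.4111 ≥ α = 0.05 → fail to reject H₀.

Conclusion: the linear association between x and y is not significant at the 5% level.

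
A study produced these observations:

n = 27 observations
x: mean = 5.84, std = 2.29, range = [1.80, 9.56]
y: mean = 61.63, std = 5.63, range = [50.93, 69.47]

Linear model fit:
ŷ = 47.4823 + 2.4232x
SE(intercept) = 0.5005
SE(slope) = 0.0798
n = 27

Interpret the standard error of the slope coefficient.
SE(slope) = 0.0798 measures the uncertainty in the estimated slope. The coefficient is estimated precisely (SE/|β̂₁| = 3.3%).

SE(β̂₁) = 0.0798 says: if we drew many samples of n = 27 from the same population and refit each time, the fitted slopes would scatter with a standard deviation of roughly 0.0798 around the true β₁.

Relative precision:
- SE / |β̂₁| = 0.0798 / 2.4232 = 3.3%
- Rule of thumb (under 20%: precise; 20% to under 50%: moderately precise; 50% or more: imprecise) → precise

Link to interval estimation: a confidence interval for β₁ is β̂₁ ± t* × 0.0798, so SE sets the half-width per unit of t*.

What drives SE(β̂₁): wider spread of x values → smaller SE; more residual scatter → larger SE; larger n (here n = 27) → smaller SE.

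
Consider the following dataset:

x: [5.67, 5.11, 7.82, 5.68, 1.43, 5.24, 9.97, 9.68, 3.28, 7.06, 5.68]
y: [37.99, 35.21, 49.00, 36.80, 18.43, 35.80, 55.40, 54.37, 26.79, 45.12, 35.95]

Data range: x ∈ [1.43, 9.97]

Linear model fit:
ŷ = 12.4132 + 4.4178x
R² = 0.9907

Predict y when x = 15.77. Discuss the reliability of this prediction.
The equation gives ŷ = 82.0819; however x = 15.77 is 5.80 units above the observed range, so this extrapolated value should not be trusted.

Prediction calculation:
ŷ = 12.4132 + 4.4178 × 15.77
ŷ = 82.0819

Reliability:
- Data range: x ∈ [1.43, 9.97]
- Prediction point: x = 15.77 is 5.80 units above the observed range → this is EXTRAPOLATION, not interpolation

Why that matters here:
- R² describes fit only over the sampled x values; it says nothing about behaviour beyond them
- The standard error of prediction grows with (x − x̄)², and x = 15.77 is far from x̄ = 6.06
- Real relationships often flatten, saturate, or turn nonlinear at extremes

The R² = 0.9907 only validates the fit within [1.43, 9.97]; treat ŷ = 82.0819 with caution.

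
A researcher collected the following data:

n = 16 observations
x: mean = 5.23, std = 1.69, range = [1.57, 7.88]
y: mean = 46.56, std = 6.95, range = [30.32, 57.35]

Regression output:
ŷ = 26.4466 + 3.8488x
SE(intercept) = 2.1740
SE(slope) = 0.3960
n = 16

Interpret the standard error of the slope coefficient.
SE(β̂₁) = 0.3960 is the estimated standard deviation of the slope estimate across repeated samples; relative to β̂₁ = 3.8488 that is 10.3%, a precise estimate.

SE(β̂₁) = 0.3960 says: if we drew many samples of n = 16 from the same population and refit each time, the fitted slopes would scatter with a standard deviation of roughly 0.3960 around the true β₁.

Relative precision:
- SE / |β̂₁| = 0.3960 / 3.8488 = 10.3%
- Rule of thumb (under 20%: precise; 20% to under 50%: moderately precise; 50% or more: imprecise) → precise

Link to the t-test: t = β̂₁ / SE(β̂₁) = 3.8488 / 0.3960 = 9.7192, the statistic for H₀: β₁ = 0.

What drives SE(β̂₁): more residual scatter → larger SE; wider spread of x values → smaller SE.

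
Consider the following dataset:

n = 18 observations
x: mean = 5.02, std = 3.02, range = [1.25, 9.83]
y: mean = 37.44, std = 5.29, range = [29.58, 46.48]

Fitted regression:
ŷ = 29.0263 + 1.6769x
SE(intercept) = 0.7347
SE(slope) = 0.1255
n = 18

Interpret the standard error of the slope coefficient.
SE(β̂₁) = 0.1255 is the estimated standard deviation of the slope estimate across repeated samples; relative to β̂₁ = 1.6769 that is 7.5%, a precise estimate.

SE(β̂₁) = 0.1255 says: if we drew many samples of n = 18 from the same population and refit each time, the fitted slopes would scatter with a standard deviation of roughly 0.1255 around the true β₁.

Relative precision:
- SE / |β̂₁| = 0.1255 / 1.6769 = 7.5%
- Rule of thumb (under 20%: precise; 20% to under 50%: moderately precise; 50% or more: imprecise) → precise

Link to the t-test: t = β̂₁ / SE(β̂₁) = 1.6769 / 0.1255 = 13.3618, the statistic for H₀: β₁ = 0.

What drives SE(β̂₁): larger n (here n = 18) → smaller SE; wider spread of x values → smaller SE.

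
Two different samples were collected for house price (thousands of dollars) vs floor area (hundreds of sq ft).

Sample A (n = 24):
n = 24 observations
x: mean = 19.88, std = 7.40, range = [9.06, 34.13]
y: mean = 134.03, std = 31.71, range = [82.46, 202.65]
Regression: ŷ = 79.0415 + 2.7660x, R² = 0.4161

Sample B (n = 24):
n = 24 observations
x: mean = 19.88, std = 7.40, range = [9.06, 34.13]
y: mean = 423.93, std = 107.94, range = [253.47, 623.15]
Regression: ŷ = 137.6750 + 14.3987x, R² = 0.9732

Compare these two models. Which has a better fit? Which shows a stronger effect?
Model B has the better fit (R² = 0.9732 vs 0.4161). Model B shows the stronger effect (|β₁| = 14.3987 vs 2.7660).

Model Comparison:

Goodness of fit (R²):
- Model A: R² = 0.4161 → 41.61% of variance in house price explained
- Model B: R² = 0.9732 → 97.32% of variance in house price explained
- 0.9732 > 0.4161 → Model B has the better fit

Which has the larger per-hundred sq ft effect? (|β₁|)
- Model A: β₁ = 2.7660 → predicted house price rises 2.7660 thousand dollars per additional hundred sq ft of floor area
- Model B: β₁ = 14.3987 → predicted house price rises 14.3987 thousand dollars per additional hundred sq ft of floor area
- |2.7660| < |14.3987| → Model B shows the stronger marginal effect

Notes:
- A steeper slope doesn't make a better model if the scatter around the line is large.
- The two samples could reflect different populations, time periods, or measurement quality.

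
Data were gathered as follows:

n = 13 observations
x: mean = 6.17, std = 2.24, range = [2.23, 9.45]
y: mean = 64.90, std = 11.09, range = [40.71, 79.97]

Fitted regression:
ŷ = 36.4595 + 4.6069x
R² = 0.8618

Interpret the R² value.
The model explains 86.18% of the variance in y (R² = 0.8618), leaving 13.82% unexplained; the fit is strong.

The coefficient of determination R² is the fraction of the total variation in y that the fitted line accounts for.

Here R² = 0.8618:
- Explained: 86.18% of the variation in y
- Unexplained (residual): 100% − 86.18% = 13.82%
- Rule of thumb (below 0.3 weak; 0.3 to below 0.7 moderate; 0.7 and above strong) → strong

Calculation: R² = 1 − (SS_res / SS_tot), where SS_res is the sum of squared residuals and SS_tot the total sum of squares.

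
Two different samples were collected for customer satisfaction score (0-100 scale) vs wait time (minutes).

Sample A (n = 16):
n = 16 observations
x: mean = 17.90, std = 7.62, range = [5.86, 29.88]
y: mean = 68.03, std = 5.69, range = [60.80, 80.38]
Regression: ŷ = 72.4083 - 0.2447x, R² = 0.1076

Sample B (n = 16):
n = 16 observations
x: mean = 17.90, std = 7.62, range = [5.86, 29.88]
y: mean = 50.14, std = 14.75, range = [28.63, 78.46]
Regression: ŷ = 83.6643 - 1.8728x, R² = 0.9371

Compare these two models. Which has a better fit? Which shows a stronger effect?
Model B has the better fit (R² = 0.9371 vs 0.1076). Model B shows the stronger effect (|β₁| = 1.8728 vs 0.2447).

Model Comparison:

Which explains more variance? (R²)
- Model A: R² = 0.1076 → 10.76% of variance in satisfaction score explained
- Model B: R² = 0.9371 → 93.71% of variance in satisfaction score explained
- 0.9371 > 0.1076 → Model B has the better fit

Effect size (slope magnitude):
- Model A: β₁ = -0.2447 → predicted satisfaction score falls 0.2447 points per additional minute of wait time
- Model B: β₁ = -1.8728 → predicted satisfaction score falls 1.8728 points per additional minute of wait time
- |-0.2447| < |-1.8728| → Model B shows the stronger marginal effect

Notes:
- The two samples could reflect different populations, time periods, or measurement quality.
- A better fit (higher R²) doesn't necessarily mean a more important relationship.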